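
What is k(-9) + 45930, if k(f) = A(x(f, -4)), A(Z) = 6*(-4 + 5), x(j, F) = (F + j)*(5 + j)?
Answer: 45936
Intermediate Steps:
x(j, F) = (5 + j)*(F + j)
A(Z) = 6 (A(Z) = 6*1 = 6)
k(f) = 6
k(-9) + 45930 = 6 + 45930 = 45936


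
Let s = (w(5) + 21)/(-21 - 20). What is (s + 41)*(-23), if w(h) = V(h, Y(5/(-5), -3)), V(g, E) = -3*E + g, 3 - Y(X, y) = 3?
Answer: -38065/41 ≈ -928.42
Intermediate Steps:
Y(X, y) = 0 (Y(X, y) = 3 - 1*3 = 3 - 3 = 0)
V(g, E) = g - 3*E
w(h) = h (w(h) = h - 3*0 = h + 0 = h)
s = -26/41 (s = (5 + 21)/(-21 - 20) = 26/(-41) = 26*(-1/41) = -26/41 ≈ -0.63415)
(s + 41)*(-23) = (-26/41 + 41)*(-23) = (1655/41)*(-23) = -38065/41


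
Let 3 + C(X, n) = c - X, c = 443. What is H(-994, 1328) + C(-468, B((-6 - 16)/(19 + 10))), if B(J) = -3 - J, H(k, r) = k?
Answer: -86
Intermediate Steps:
C(X, n) = 440 - X (C(X, n) = -3 + (443 - X) = 440 - X)
H(-994, 1328) + C(-468, B((-6 - 16)/(19 + 10))) = -994 + (440 - 1*(-468)) = -994 + (440 + 468) = -994 + 908 = -86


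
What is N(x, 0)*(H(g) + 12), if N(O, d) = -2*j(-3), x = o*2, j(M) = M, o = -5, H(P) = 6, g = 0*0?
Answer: 108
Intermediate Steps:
g = 0
x = -10 (x = -5*2 = -10)
N(O, d) = 6 (N(O, d) = -2*(-3) = 6)
N(x, 0)*(H(g) + 12) = 6*(6 + 12) = 6*18 = 108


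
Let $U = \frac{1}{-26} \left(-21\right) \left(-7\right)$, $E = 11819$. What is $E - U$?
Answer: $\frac{307441}{26} \approx 11825.0$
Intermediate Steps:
$U = - \frac{147}{26}$ ($U = \left(- \frac{1}{26}\right) \left(-21\right) \left(-7\right) = \frac{21}{26} \left(-7\right) = - \frac{147}{26} \approx -5.6538$)
$E - U = 11819 - - \frac{147}{26} = 11819 + \frac{147}{26} = \frac{307441}{26}$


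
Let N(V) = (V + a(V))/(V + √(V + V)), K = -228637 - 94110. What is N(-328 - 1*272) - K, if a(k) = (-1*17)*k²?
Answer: 100207147/301 + 102010*I*√3/301 ≈ 3.3291e+5 + 587.0*I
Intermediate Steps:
a(k) = -17*k²
K = -322747
N(V) = (V - 17*V²)/(V + √2*√V) (N(V) = (V - 17*V²)/(V + √(V + V)) = (V - 17*V²)/(V + √(2*V)) = (V - 17*V²)/(V + √2*√V))
N(-328 - 1*272) - K = (-328 - 1*272)*(1 - 17*(-328 - 1*272))/((-328 - 1*272) + √2*√(-328 - 1*272)) - 1*(-322747) = (-328 - 272)*(1 - 17*(-328 - 272))/((-328 - 272) + √2*√(-328 - 272)) + 322747 = -600*(1 - 17*(-600))/(-600 + √2*√(-600)) + 322747 = -600*(1 + 10200)/(-600 + √2*(10*I*√6)) + 322747 = -600*10201/(-600 + 20*I*√3) + 322747 = -6120600/(-600 + 20*I*√3) + 322747 = 322747 - 6120600/(-600 + 20*I*√3)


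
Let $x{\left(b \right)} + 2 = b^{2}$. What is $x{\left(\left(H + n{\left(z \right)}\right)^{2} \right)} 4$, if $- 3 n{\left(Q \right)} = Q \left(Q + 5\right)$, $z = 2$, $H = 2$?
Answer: $\frac{15736}{81} \approx 194.27$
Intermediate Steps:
$n{\left(Q \right)} = - \frac{Q \left(5 + Q\right)}{3}$ ($n{\left(Q \right)} = - \frac{Q \left(Q + 5\right)}{3} = - \frac{Q \left(5 + Q\right)}{3}$)
$x{\left(b \right)} = -2 + b^{2}$
$x{\left(\left(H + n{\left(z \right)}\right)^{2} \right)} 4 = \left(-2 + \left(\left(2 - \frac{2 \left(5 + 2\right)}{3}\right)^{2}\right)^{2}\right) 4 = \left(-2 + \left(\left(2 - \frac{2}{3} \cdot 7\right)^{2}\right)^{2}\right) 4 = \left(-2 + \left(\left(2 - \frac{14}{3}\right)^{2}\right)^{2}\right) 4 = \left(-2 + \left(\left(- \frac{8}{3}\right)^{2}\right)^{2}\right) 4 = \left(-2 + \left(\frac{64}{9}\right)^{2}\right) 4 = \left(-2 + \frac{4096}{81}\right) 4 = \frac{3934}{81} \cdot 4 = \frac{15736}{81}$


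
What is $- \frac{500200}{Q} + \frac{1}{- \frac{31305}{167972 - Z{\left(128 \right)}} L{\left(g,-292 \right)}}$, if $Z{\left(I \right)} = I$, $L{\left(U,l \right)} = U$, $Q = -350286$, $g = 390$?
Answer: $\frac{168003427406}{118795118325} \approx 1.4142$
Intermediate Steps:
$- \frac{500200}{Q} + \frac{1}{- \frac{31305}{167972 - Z{\left(128 \right)}} L{\left(g,-292 \right)}} = - \frac{500200}{-350286} + \frac{1}{- \frac{31305}{167972 - 128} \cdot 390} = \left(-500200\right) \left(- \frac{1}{350286}\right) + \frac{1}{\left(-31305\right) \frac{1}{167972 - 128}} \cdot \frac{1}{390} = \frac{250100}{175143} + \frac{1}{\left(-31305\right) \frac{1}{167844}} \cdot \frac{1}{390} = \frac{250100}{175143} + \frac{1}{- \frac{10435}{55948}} \cdot \frac{1}{390} = \frac{250100}{175143} - \frac{27974}{2034825} = \frac{168003427406}{118795118325}$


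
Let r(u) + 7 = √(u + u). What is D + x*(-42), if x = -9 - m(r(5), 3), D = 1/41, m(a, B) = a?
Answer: 3445/41 + 42*√10 ≈ 216.84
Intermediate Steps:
r(u) = -7 + √2*√u (r(u) = -7 + √(u + u) = -7 + √(2*u) = -7 + √2*√u)
D = 1/41 ≈ 0.024390
x = -2 - √10 (x = -9 - (-7 + √2*√5) = -9 - (-7 + √10) = -9 + (7 - √10) = -2 - √10 ≈ -5.1623)
D + x*(-42) = 1/41 + (-2 - √10)*(-42) = 1/41 + (84 + 42*√10) = 3445/41 + 42*√10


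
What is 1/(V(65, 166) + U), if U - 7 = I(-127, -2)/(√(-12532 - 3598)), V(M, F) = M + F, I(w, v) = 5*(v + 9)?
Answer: 109684/26104827 + I*√16130/26104827 ≈ 0.0042017 + 4.8651e-6*I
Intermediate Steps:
I(w, v) = 45 + 5*v (I(w, v) = 5*(9 + v) = 45 + 5*v)
V(M, F) = F + M
U = 7 - 7*I*√16130/3226 (U = 7 + (45 + 5*(-2))/(√(-12532 - 3598)) = 7 + (45 - 10)/(√(-16130)) = 7 + 35/((I*√16130)) = 7 + 35*(-I*√16130/16130) = 7 - 7*I*√16130/3226 ≈ 7.0 - 0.27558*I)
1/(V(65, 166) + U) = 1/((166 + 65) + (7 - 7*I*√16130/3226)) = 1/(231 + (7 - 7*I*√16130/3226)) = 1/(238 - 7*I*√16130/3226)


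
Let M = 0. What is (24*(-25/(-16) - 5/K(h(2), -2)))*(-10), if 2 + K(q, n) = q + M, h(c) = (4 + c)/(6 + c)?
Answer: -1335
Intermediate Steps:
h(c) = (4 + c)/(6 + c)
K(q, n) = -2 + q (K(q, n) = -2 + (q + 0) = -2 + q)
(24*(-25/(-16) - 5/K(h(2), -2)))*(-10) = (24*(-25/(-16) - 5/(-2 + (4 + 2)/(6 + 2))))*(-10) = (24*(-25*(-1/16) - 5/(-2 + 6/8)))*(-10) = (24*(25/16 - 5/(-2 + (1/8)*6)))*(-10) = (24*(25/16 - 5/(-2 + 3/4)))*(-10) = (24*(25/16 - 5/(-5/4)))*(-10) = (24*(25/16 - 5*(-4/5)))*(-10) = (24*(25/16 + 4))*(-10) = (24*(89/16))*(-10) = (267/2)*(-10) = -1335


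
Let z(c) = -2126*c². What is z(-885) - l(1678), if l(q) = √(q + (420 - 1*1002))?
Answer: -1665136350 - 2*√274 ≈ -1.6651e+9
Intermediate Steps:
l(q) = √(-582 + q) (l(q) = √(q + (420 - 1002)) = √(q - 582) = √(-582 + q))
z(-885) - l(1678) = -2126*(-885)² - √(-582 + 1678) = -2126*783225 - √1096 = -1665136350 - 2*√274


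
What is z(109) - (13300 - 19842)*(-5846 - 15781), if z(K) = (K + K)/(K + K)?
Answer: -141483833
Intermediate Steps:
z(K) = 1 (z(K) = (2*K)/((2*K)) = (2*K)*(1/(2*K)) = 1)
z(109) - (13300 - 19842)*(-5846 - 15781) = 1 - (13300 - 19842)*(-5846 - 15781) = 1 - (-6542)*(-21627) = 1 - 1*141483834 = 1 - 141483834 = -141483833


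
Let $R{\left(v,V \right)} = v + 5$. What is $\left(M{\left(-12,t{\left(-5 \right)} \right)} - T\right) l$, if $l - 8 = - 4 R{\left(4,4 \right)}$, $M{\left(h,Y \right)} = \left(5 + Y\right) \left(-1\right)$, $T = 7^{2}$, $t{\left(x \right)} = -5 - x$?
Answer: $1512$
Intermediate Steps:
$T = 49$
$R{\left(v,V \right)} = 5 + v$
$M{\left(h,Y \right)} = -5 - Y$
$l = -28$ ($l = 8 - 4 \left(5 + 4\right) = 8 - 36 = -28$)
$\left(M{\left(-12,t{\left(-5 \right)} \right)} - T\right) l = \left(\left(-5 - \left(-5 - -5\right)\right) - 49\right) \left(-28\right) = \left(\left(-5 - \left(-5 + 5\right)\right) - 49\right) \left(-28\right) = \left(\left(-5 - 0\right) - 49\right) \left(-28\right) = \left(\left(-5 + 0\right) - 49\right) \left(-28\right) = \left(-5 - 49\right) \left(-28\right) = \left(-54\right) \left(-28\right) = 1512$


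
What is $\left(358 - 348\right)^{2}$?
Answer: $100$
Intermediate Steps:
$\left(358 - 348\right)^{2} = 10^{2} = 100$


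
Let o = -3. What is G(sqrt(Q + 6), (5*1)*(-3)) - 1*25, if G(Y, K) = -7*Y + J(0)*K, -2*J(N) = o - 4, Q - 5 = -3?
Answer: -155/2 - 14*sqrt(2) ≈ -97.299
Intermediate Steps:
Q = 2 (Q = 5 - 3 = 2)
J(N) = 7/2 (J(N) = -(-3 - 4)/2 = -1/2*(-7) = 7/2)
G(Y, K) = -7*Y + 7*K/2
G(sqrt(Q + 6), (5*1)*(-3)) - 1*25 = (-7*sqrt(2 + 6) + 7*((5*1)*(-3))/2) - 1*25 = (-14*sqrt(2) + 7*(5*(-3))/2) - 25 = (-14*sqrt(2) + (7/2)*(-15)) - 25 = (-14*sqrt(2) - 105/2) - 25 = (-105/2 - 14*sqrt(2)) - 25 = -155/2 - 14*sqrt(2)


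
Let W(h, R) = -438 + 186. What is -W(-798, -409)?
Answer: 252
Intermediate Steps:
W(h, R) = -252
-W(-798, -409) = -1*(-252) = 252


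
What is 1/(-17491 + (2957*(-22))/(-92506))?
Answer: -46253/808978696 ≈ -5.7175e-5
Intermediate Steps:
1/(-17491 + (2957*(-22))/(-92506)) = 1/(-17491 - 65054*(-1/92506)) = 1/(-17491 + 32527/46253) = 1/(-808978696/46253) = -46253/808978696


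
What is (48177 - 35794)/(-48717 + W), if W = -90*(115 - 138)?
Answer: -12383/46647 ≈ -0.26546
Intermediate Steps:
W = 2070 (W = -90*(-23) = 2070)
(48177 - 35794)/(-48717 + W) = (48177 - 35794)/(-48717 + 2070) = 12383/(-46647) = 12383*(-1/46647) = -12383/46647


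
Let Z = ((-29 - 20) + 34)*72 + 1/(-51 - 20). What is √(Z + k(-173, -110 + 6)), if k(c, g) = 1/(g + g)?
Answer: 3*I*√1635732293/3692 ≈ 32.864*I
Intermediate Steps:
k(c, g) = 1/(2*g)
Z = -76681/71 (Z = (-49 + 34)*72 + 1/(-71) = -15*72 - 1/71 = -1080 - 1/71 = -76681/71 ≈ -1080.0)
√(Z + k(-173, -110 + 6)) = √(-76681/71 + 1/(2*(-110 + 6))) = √(-76681/71 + (½)/(-104)) = √(-76681/71 + (½)*(-1/104)) = √(-76681/71 - 1/208) = √(-15949719/14768) = 3*I*√1635732293/3692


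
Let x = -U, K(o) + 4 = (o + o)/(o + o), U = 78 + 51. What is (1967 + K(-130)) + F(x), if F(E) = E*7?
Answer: 1061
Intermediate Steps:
U = 129
K(o) = -3 (K(o) = -4 + (o + o)/(o + o) = -4 + (2*o)/((2*o)) = -4 + (2*o)*(1/(2*o)) = -4 + 1 = -3)
x = -129 (x = -1*129 = -129)
F(E) = 7*E
(1967 + K(-130)) + F(x) = (1967 - 3) + 7*(-129) = 1964 - 903 = 1061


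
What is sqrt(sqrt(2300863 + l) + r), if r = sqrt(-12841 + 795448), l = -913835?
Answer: sqrt(sqrt(782607) + 2*sqrt(346757)) ≈ 45.413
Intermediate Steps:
r = sqrt(782607) ≈ 884.65
sqrt(sqrt(2300863 + l) + r) = sqrt(sqrt(2300863 - 913835) + sqrt(782607)) = sqrt(sqrt(1387028) + sqrt(782607)) = sqrt(2*sqrt(346757) + sqrt(782607)) = sqrt(sqrt(782607) + 2*sqrt(346757))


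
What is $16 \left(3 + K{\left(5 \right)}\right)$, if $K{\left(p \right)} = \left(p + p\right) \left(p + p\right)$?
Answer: $1648$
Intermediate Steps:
$K{\left(p \right)} = 4 p^{2}$ ($K{\left(p \right)} = 2 p 2 p = 4 p^{2}$)
$16 \left(3 + K{\left(5 \right)}\right) = 16 \left(3 + 4 \cdot 5^{2}\right) = 16 \left(3 + 4 \cdot 25\right) = 16 \left(3 + 100\right) = 16 \cdot 103 = 1648$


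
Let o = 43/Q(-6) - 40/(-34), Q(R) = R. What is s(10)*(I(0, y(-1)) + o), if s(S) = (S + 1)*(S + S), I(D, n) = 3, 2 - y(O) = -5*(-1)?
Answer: -33550/51 ≈ -657.84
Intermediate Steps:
y(O) = -3 (y(O) = 2 - (-5)*(-1) = 2 - 1*5 = 2 - 5 = -3)
s(S) = 2*S*(1 + S) (s(S) = (1 + S)*(2*S) = 2*S*(1 + S))
o = -611/102 (o = 43/(-6) - 40/(-34) = 43*(-⅙) - 40*(-1/34) = -43/6 + 20/17 = -611/102 ≈ -5.9902)
s(10)*(I(0, y(-1)) + o) = (2*10*(1 + 10))*(3 - 611/102) = (2*10*11)*(-305/102) = 220*(-305/102) = -33550/51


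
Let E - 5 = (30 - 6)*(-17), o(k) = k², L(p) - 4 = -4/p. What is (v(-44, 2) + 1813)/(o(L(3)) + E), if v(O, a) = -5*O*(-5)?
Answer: -6417/3563 ≈ -1.8010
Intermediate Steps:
v(O, a) = 25*O
L(p) = 4 - 4/p
E = -403 (E = 5 + (30 - 6)*(-17) = 5 + 24*(-17) = 5 - 408 = -403)
(v(-44, 2) + 1813)/(o(L(3)) + E) = (25*(-44) + 1813)/((4 - 4/3)² - 403) = (-1100 + 1813)/((4 - 4*⅓)² - 403) = 713/((4 - 4/3)² - 403) = 713/((8/3)² - 403) = 713/(64/9 - 403) = 713/(-3563/9) = 713*(-9/3563) = -6417/3563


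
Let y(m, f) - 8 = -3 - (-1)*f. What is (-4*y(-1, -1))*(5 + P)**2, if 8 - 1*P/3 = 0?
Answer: -13456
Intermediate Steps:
P = 24 (P = 24 - 3*0 = 24 + 0 = 24)
y(m, f) = 5 + f (y(m, f) = 8 + (-3 - (-1)*f) = 8 + (-3 + f) = 5 + f)
(-4*y(-1, -1))*(5 + P)**2 = (-4*(5 - 1))*(5 + 24)**2 = -4*4*29**2 = -16*841 = -13456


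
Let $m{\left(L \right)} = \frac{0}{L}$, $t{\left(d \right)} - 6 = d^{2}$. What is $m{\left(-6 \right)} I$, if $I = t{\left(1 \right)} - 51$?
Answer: $0$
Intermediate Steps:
$t{\left(d \right)} = 6 + d^{2}$
$m{\left(L \right)} = 0$
$I = -44$ ($I = \left(6 + 1^{2}\right) - 51 = \left(6 + 1\right) - 51 = 7 - 51 = -44$)
$m{\left(-6 \right)} I = 0 \left(-44\right) = 0$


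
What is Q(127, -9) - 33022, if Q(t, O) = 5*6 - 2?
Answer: -32994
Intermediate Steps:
Q(t, O) = 28 (Q(t, O) = 30 - 2 = 28)
Q(127, -9) - 33022 = 28 - 33022 = -32994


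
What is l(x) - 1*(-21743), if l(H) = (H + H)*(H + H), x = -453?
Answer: 842579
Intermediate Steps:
l(H) = 4*H**2 (l(H) = (2*H)*(2*H) = 4*H**2)
l(x) - 1*(-21743) = 4*(-453)**2 - 1*(-21743) = 4*205209 + 21743 = 820836 + 21743 = 842579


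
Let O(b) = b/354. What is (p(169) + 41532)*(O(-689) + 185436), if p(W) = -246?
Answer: 451693990055/59 ≈ 7.6558e+9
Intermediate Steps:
O(b) = b/354 (O(b) = b*(1/354) = b/354)
(p(169) + 41532)*(O(-689) + 185436) = (-246 + 41532)*((1/354)*(-689) + 185436) = 41286*(-689/354 + 185436) = 41286*(65643655/354) = 451693990055/59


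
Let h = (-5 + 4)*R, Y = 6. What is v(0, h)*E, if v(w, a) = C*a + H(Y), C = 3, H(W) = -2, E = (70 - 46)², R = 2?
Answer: -4608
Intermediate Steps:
E = 576 (E = 24² = 576)
h = -2 (h = (-5 + 4)*2 = -1*2 = -2)
v(w, a) = -2 + 3*a (v(w, a) = 3*a - 2 = -2 + 3*a)
v(0, h)*E = (-2 + 3*(-2))*576 = (-2 - 6)*576 = -8*576 = -4608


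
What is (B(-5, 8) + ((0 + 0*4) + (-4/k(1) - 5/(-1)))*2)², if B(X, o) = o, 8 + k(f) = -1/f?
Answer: 28900/81 ≈ 356.79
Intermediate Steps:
k(f) = -8 - 1/f
(B(-5, 8) + ((0 + 0*4) + (-4/k(1) - 5/(-1)))*2)² = (8 + ((0 + 0*4) + (-4/(-8 - 1/1) - 5/(-1)))*2)² = (8 + ((0 + 0) + (-4/(-8 - 1*1) - 5*(-1)))*2)² = (8 + (0 + (-4/(-8 - 1) + 5))*2)² = (8 + (0 + (-4/(-9) + 5))*2)² = (8 + (0 + (-4*(-⅑) + 5))*2)² = (8 + (0 + (4/9 + 5))*2)² = (8 + (0 + 49/9)*2)² = (8 + (49/9)*2)² = (8 + 98/9)² = (170/9)² = 28900/81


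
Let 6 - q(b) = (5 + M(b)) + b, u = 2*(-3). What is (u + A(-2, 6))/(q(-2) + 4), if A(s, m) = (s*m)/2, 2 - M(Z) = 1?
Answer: -2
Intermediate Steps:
u = -6
M(Z) = 1 (M(Z) = 2 - 1*1 = 2 - 1 = 1)
q(b) = -b (q(b) = 6 - ((5 + 1) + b) = 6 - (6 + b) = 6 + (-6 - b) = -b)
A(s, m) = m*s/2 (A(s, m) = (m*s)*(½) = m*s/2)
(u + A(-2, 6))/(q(-2) + 4) = (-6 + (½)*6*(-2))/(-1*(-2) + 4) = (-6 - 6)/(2 + 4) = -12/6 = -12*⅙ = -2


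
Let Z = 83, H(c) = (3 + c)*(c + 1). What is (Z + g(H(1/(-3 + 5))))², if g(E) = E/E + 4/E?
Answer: 3168400/441 ≈ 7184.6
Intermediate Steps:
H(c) = (1 + c)*(3 + c) (H(c) = (3 + c)*(1 + c) = (1 + c)*(3 + c))
g(E) = 1 + 4/E
(Z + g(H(1/(-3 + 5))))² = (83 + (4 + (3 + (1/(-3 + 5))² + 4/(-3 + 5)))/(3 + (1/(-3 + 5))² + 4/(-3 + 5)))² = (83 + (4 + (3 + (1/2)² + 4/2))/(3 + (1/2)² + 4/2))² = (83 + (4 + (3 + (½)² + 4*(½)))/(3 + (½)² + 4*(½)))² = (83 + (4 + (3 + ¼ + 2))/(3 + ¼ + 2))² = (83 + (4 + 21/4)/(21/4))² = (83 + (4/21)*(37/4))² = (83 + 37/21)² = (1780/21)² = 3168400/441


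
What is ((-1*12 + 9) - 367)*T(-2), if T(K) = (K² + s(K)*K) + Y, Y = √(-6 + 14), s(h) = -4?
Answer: -4440 - 740*√2 ≈ -5486.5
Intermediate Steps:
Y = 2*√2 (Y = √8 = 2*√2 ≈ 2.8284)
T(K) = K² - 4*K + 2*√2 (T(K) = (K² - 4*K) + 2*√2 = K² - 4*K + 2*√2)
((-1*12 + 9) - 367)*T(-2) = ((-1*12 + 9) - 367)*((-2)² - 4*(-2) + 2*√2) = ((-12 + 9) - 367)*(4 + 8 + 2*√2) = (-3 - 367)*(12 + 2*√2) = -370*(12 + 2*√2) = -4440 - 740*√2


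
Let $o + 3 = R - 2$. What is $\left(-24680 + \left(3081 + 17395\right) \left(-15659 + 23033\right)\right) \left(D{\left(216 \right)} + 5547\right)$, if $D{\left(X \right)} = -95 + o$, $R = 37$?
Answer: $827893946496$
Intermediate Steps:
$o = 32$ ($o = -3 + \left(37 - 2\right) = -3 + 35 = 32$)
$D{\left(X \right)} = -63$ ($D{\left(X \right)} = -95 + 32 = -63$)
$\left(-24680 + \left(3081 + 17395\right) \left(-15659 + 23033\right)\right) \left(D{\left(216 \right)} + 5547\right) = \left(-24680 + \left(3081 + 17395\right) \left(-15659 + 23033\right)\right) \left(-63 + 5547\right) = \left(-24680 + 20476 \cdot 7374\right) 5484 = \left(-24680 + 150990024\right) 5484 = 150965344 \cdot 5484 = 827893946496$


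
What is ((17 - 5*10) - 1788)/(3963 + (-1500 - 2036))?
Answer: -1821/427 ≈ -4.2646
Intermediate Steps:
((17 - 5*10) - 1788)/(3963 + (-1500 - 2036)) = ((17 - 50) - 1788)/(3963 - 3536) = (-33 - 1788)/427 = -1821*1/427 = -1821/427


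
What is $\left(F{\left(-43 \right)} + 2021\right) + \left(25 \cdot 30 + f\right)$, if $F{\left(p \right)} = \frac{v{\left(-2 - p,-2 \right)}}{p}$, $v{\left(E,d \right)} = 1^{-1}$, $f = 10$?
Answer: $\frac{119582}{43} \approx 2781.0$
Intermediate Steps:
$v{\left(E,d \right)} = 1$
$F{\left(p \right)} = \frac{1}{p}$ ($F{\left(p \right)} = 1 \frac{1}{p} = \frac{1}{p}$)
$\left(F{\left(-43 \right)} + 2021\right) + \left(25 \cdot 30 + f\right) = \left(\frac{1}{-43} + 2021\right) + \left(25 \cdot 30 + 10\right) = \left(- \frac{1}{43} + 2021\right) + \left(750 + 10\right) = \frac{86902}{43} + 760 = \frac{119582}{43}$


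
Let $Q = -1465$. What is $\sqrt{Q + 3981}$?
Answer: $2 \sqrt{629} \approx 50.16$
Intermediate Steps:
$\sqrt{Q + 3981} = \sqrt{-1465 + 3981} = \sqrt{2516} = 2 \sqrt{629}$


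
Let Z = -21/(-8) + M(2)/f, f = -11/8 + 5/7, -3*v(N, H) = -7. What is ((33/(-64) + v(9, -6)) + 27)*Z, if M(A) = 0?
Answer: 38731/512 ≈ 75.646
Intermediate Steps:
v(N, H) = 7/3 (v(N, H) = -1/3*(-7) = 7/3)
f = -37/56 (f = -11*1/8 + 5*(1/7) = -11/8 + 5/7 = -37/56 ≈ -0.66071)
Z = 21/8 (Z = -21/(-8) + 0/(-37/56) = -21*(-1/8) + 0*(-56/37) = 21/8 + 0 = 21/8 ≈ 2.6250)
((33/(-64) + v(9, -6)) + 27)*Z = ((33/(-64) + 7/3) + 27)*(21/8) = ((33*(-1/64) + 7/3) + 27)*(21/8) = ((-33/64 + 7/3) + 27)*(21/8) = (349/192 + 27)*(21/8) = (5533/192)*(21/8) = 38731/512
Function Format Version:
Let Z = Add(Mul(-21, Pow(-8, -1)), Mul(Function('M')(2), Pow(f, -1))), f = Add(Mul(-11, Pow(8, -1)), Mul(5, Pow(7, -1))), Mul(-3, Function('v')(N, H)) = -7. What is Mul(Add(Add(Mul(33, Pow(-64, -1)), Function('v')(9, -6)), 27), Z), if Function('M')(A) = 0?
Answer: Rational(38731, 512) ≈ 75.646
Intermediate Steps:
Function('v')(N, H) = Rational(7, 3) (Function('v')(N, H) = Mul(Rational(-1, 3), -7) = Rational(7, 3))
f = Rational(-37, 56) (f = Add(Mul(-11, Rational(1, 8)), Mul(5, Rational(1, 7))) = Add(Rational(-11, 8), Rational(5, 7)) = Rational(-37, 56) ≈ -0.66071)
Z = Rational(21, 8) (Z = Add(Mul(-21, Pow(-8, -1)), Mul(0, Pow(Rational(-37, 56), -1))) = Add(Mul(-21, Rational(-1, 8)), Mul(0, Rational(-56, 37))) = Add(Rational(21, 8), 0) = Rational(21, 8) ≈ 2.6250)
Mul(Add(Add(Mul(33, Pow(-64, -1)), Function('v')(9, -6)), 27), Z) = Mul(Add(Add(Mul(33, Pow(-64, -1)), Rational(7, 3)), 27), Rational(21, 8)) = Mul(Add(Add(Mul(33, Rational(-1, 64)), Rational(7, 3)), 27), Rational(21, 8)) = Mul(Add(Add(Rational(-33, 64), Rational(7, 3)), 27), Rational(21, 8)) = Mul(Add(Rational(349, 192), 27), Rational(21, 8)) = Mul(Rational(5533, 192), Rational(21, 8)) = Rational(38731, 512)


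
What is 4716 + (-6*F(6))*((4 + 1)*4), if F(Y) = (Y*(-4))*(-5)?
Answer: -9684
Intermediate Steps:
F(Y) = 20*Y (F(Y) = -4*Y*(-5) = 20*Y)
4716 + (-6*F(6))*((4 + 1)*4) = 4716 + (-120*6)*((4 + 1)*4) = 4716 + (-6*120)*(5*4) = 4716 - 720*20 = 4716 - 14400 = -9684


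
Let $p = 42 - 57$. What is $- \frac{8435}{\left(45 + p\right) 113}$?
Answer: $- \frac{1687}{678} \approx -2.4882$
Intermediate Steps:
$p = -15$
$- \frac{8435}{\left(45 + p\right) 113} = - \frac{8435}{\left(45 - 15\right) 113} = - \frac{8435}{30 \cdot 113} = - \frac{8435}{3390} = \left(-8435\right) \frac{1}{3390} = - \frac{1687}{678}$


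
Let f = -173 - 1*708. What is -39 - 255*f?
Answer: 224616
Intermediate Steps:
f = -881 (f = -173 - 708 = -881)
-39 - 255*f = -39 - 255*(-881) = -39 + 224655 = 224616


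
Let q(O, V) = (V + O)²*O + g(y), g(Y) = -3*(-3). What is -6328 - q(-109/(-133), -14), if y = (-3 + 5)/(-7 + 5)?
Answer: -15243618650/2352637 ≈ -6479.4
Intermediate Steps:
y = -1 (y = 2/(-2) = 2*(-½) = -1)
g(Y) = 9
q(O, V) = 9 + O*(O + V)² (q(O, V) = (V + O)²*O + 9 = (O + V)²*O + 9 = O*(O + V)² + 9 = 9 + O*(O + V)²)
-6328 - q(-109/(-133), -14) = -6328 - (9 + (-109/(-133))*(-109/(-133) - 14)²) = -6328 - (9 + (-109*(-1/133))*(-109*(-1/133) - 14)²) = -6328 - (9 + 109*(109/133 - 14)²/133) = -6328 - (9 + 109*(-1753/133)²/133) = -6328 - (9 + (109/133)*(3073009/17689)) = -6328 - (9 + 334957981/2352637) = -6328 - 1*356131714/2352637 = -6328 - 356131714/2352637 = -15243618650/2352637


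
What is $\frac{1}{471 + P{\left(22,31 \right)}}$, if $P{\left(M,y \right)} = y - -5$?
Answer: $\frac{1}{507} \approx 0.0019724$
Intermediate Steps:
$P{\left(M,y \right)} = 5 + y$ ($P{\left(M,y \right)} = y + 5 = 5 + y$)
$\frac{1}{471 + P{\left(22,31 \right)}} = \frac{1}{471 + \left(5 + 31\right)} = \frac{1}{471 + 36} = \frac{1}{507}$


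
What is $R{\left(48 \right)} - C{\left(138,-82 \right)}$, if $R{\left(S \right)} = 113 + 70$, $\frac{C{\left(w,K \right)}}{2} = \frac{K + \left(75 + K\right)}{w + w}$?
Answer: $\frac{25343}{138} \approx 183.65$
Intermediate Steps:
$C{\left(w,K \right)} = \frac{75 + 2 K}{w}$ ($C{\left(w,K \right)} = 2 \frac{K + \left(75 + K\right)}{w + w} = 2 \frac{75 + 2 K}{2 w} = \frac{75 + 2 K}{w}$)
$R{\left(S \right)} = 183$
$R{\left(48 \right)} - C{\left(138,-82 \right)} = 183 - \frac{75 + 2 \left(-82\right)}{138} = 183 - \frac{75 - 164}{138} = 183 - \frac{1}{138} \left(-89\right) = 183 - - \frac{89}{138} = 183 + \frac{89}{138} = \frac{25343}{138}$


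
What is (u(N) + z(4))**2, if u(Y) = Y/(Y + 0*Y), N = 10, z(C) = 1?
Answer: 4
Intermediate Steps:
u(Y) = 1 (u(Y) = Y/(Y + 0) = Y/Y = 1)
(u(N) + z(4))**2 = (1 + 1)**2 = 2**2 = 4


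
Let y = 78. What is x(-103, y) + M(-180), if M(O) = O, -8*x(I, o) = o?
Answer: -759/4 ≈ -189.75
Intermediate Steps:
x(I, o) = -o/8
x(-103, y) + M(-180) = -⅛*78 - 180 = -39/4 - 180 = -759/4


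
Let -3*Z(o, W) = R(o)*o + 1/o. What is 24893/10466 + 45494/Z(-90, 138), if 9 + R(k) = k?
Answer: -108596183273/8392674934 ≈ -12.939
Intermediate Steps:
R(k) = -9 + k
Z(o, W) = -1/(3*o) - o*(-9 + o)/3 (Z(o, W) = -((-9 + o)*o + 1/o)/3 = -(o*(-9 + o) + 1/o)/3 = -(1/o + o*(-9 + o))/3 = -1/(3*o) - o*(-9 + o)/3)
24893/10466 + 45494/Z(-90, 138) = 24893/10466 + 45494/(((⅓)*(-1 + (-90)²*(9 - 1*(-90)))/(-90))) = 24893*(1/10466) + 45494/(((⅓)*(-1/90)*(-1 + 8100*(9 + 90)))) = 24893/10466 + 45494/(((⅓)*(-1/90)*(-1 + 8100*99))) = 24893/10466 + 45494/(((⅓)*(-1/90)*(-1 + 801900))) = 24893/10466 + 45494/(((⅓)*(-1/90)*801899)) = 24893/10466 + 45494/(-801899/270) = 24893/10466 + 45494*(-270/801899) = 24893/10466 - 12283380/801899 = -108596183273/8392674934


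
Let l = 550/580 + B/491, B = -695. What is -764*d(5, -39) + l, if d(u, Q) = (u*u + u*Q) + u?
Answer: 3589923375/28478 ≈ 1.2606e+5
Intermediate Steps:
l = -13305/28478 (l = 550/580 - 695/491 = 550*(1/580) - 695*1/491 = 55/58 - 695/491 = -13305/28478 ≈ -0.46720)
d(u, Q) = u + u² + Q*u (d(u, Q) = (u² + Q*u) + u = u + u² + Q*u)
-764*d(5, -39) + l = -3820*(1 - 39 + 5) - 13305/28478 = -3820*(-33) - 13305/28478 = -764*(-165) - 13305/28478 = 126060 - 13305/28478 = 3589923375/28478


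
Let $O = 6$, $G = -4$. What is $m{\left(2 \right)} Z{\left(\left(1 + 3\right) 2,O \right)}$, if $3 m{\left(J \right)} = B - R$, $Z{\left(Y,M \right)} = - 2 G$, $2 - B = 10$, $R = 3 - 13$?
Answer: $\frac{16}{3} \approx 5.3333$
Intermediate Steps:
$R = -10$
$B = -8$ ($B = 2 - 10 = -8$)
$Z{\left(Y,M \right)} = 8$ ($Z{\left(Y,M \right)} = \left(-2\right) \left(-4\right) = 8$)
$m{\left(J \right)} = \frac{2}{3}$ ($m{\left(J \right)} = \frac{-8 - -10}{3} = \frac{-8 + 10}{3} = \frac{1}{3} \cdot 2 = \frac{2}{3}$)
$m{\left(2 \right)} Z{\left(\left(1 + 3\right) 2,O \right)} = \frac{2}{3} \cdot 8 = \frac{16}{3}$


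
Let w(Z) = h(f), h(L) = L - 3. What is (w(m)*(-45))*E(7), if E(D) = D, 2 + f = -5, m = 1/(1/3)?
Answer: 3150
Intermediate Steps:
m = 3 (m = 1/(⅓) = 3)
f = -7 (f = -2 - 5 = -7)
h(L) = -3 + L
w(Z) = -10 (w(Z) = -3 - 7 = -10)
(w(m)*(-45))*E(7) = -10*(-45)*7 = 450*7 = 3150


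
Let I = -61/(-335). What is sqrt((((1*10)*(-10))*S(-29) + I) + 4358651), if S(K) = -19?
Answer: sqrt(489362856410)/335 ≈ 2088.2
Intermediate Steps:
I = 61/335 (I = -61*(-1/335) = 61/335 ≈ 0.18209)
sqrt((((1*10)*(-10))*S(-29) + I) + 4358651) = sqrt((((1*10)*(-10))*(-19) + 61/335) + 4358651) = sqrt(((10*(-10))*(-19) + 61/335) + 4358651) = sqrt((-100*(-19) + 61/335) + 4358651) = sqrt((1900 + 61/335) + 4358651) = sqrt(636561/335 + 4358651) = sqrt(1460784646/335) = sqrt(489362856410)/335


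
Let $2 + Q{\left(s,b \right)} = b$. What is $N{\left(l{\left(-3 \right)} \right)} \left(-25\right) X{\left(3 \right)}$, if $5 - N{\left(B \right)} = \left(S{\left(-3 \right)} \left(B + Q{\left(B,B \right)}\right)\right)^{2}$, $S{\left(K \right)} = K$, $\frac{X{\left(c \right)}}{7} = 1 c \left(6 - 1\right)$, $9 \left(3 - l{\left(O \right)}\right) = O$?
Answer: $501375$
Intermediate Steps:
$l{\left(O \right)} = 3 - \frac{O}{9}$
$X{\left(c \right)} = 35 c$ ($X{\left(c \right)} = 7 \cdot 1 c \left(6 - 1\right) = 7 c \left(6 - 1\right) = 7 c 5 = 7 \cdot 5 c = 35 c$)
$Q{\left(s,b \right)} = -2 + b$
$N{\left(B \right)} = 5 - \left(6 - 6 B\right)^{2}$ ($N{\left(B \right)} = 5 - \left(- 3 \left(B + \left(-2 + B\right)\right)\right)^{2} = 5 - \left(- 3 \left(-2 + 2 B\right)\right)^{2} = 5 - \left(6 - 6 B\right)^{2}$)
$N{\left(l{\left(-3 \right)} \right)} \left(-25\right) X{\left(3 \right)} = \left(5 - 36 \left(-1 + \left(3 - - \frac{1}{3}\right)\right)^{2}\right) \left(-25\right) 35 \cdot 3 = \left(5 - 36 \left(-1 + \left(3 + \frac{1}{3}\right)\right)^{2}\right) \left(-25\right) 105 = \left(5 - 36 \left(-1 + \frac{10}{3}\right)^{2}\right) \left(-25\right) 105 = \left(5 - 36 \left(\frac{7}{3}\right)^{2}\right) \left(-25\right) 105 = \left(5 - 196\right) \left(-25\right) 105 = \left(-191\right) \left(-25\right) 105 = 4775 \cdot 105 = 501375$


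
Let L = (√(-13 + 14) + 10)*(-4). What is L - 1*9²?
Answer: -125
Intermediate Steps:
L = -44 (L = (√1 + 10)*(-4) = (1 + 10)*(-4) = 11*(-4) = -44)
L - 1*9² = -44 - 1*9² = -44 - 1*81 = -44 - 81 = -125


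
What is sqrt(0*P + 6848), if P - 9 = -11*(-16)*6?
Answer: 8*sqrt(107) ≈ 82.753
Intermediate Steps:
P = 1065 (P = 9 - 11*(-16)*6 = 9 + 176*6 = 9 + 1056 = 1065)
sqrt(0*P + 6848) = sqrt(0*1065 + 6848) = sqrt(0 + 6848) = sqrt(6848) = 8*sqrt(107)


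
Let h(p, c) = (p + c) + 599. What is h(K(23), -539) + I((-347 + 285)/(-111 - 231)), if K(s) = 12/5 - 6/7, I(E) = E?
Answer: 369419/5985 ≈ 61.724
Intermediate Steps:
K(s) = 54/35 (K(s) = 12*(1/5) - 6*1/7 = 12/5 - 6/7 = 54/35)
h(p, c) = 599 + c + p (h(p, c) = (c + p) + 599 = 599 + c + p)
h(K(23), -539) + I((-347 + 285)/(-111 - 231)) = (599 - 539 + 54/35) + (-347 + 285)/(-111 - 231) = 2154/35 - 62/(-342) = 2154/35 - 62*(-1/342) = 2154/35 + 31/171 = 369419/5985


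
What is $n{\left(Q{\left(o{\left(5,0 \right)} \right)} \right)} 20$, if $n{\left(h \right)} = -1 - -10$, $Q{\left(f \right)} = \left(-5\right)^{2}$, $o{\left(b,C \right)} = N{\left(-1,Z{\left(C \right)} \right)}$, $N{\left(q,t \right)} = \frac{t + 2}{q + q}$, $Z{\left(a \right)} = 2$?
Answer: $180$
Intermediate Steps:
$N{\left(q,t \right)} = \frac{2 + t}{2 q}$
$o{\left(b,C \right)} = -2$ ($o{\left(b,C \right)} = \frac{2 + 2}{2 \left(-1\right)} = \frac{1}{2} \left(-1\right) 4 = -2$)
$Q{\left(f \right)} = 25$
$n{\left(h \right)} = 9$ ($n{\left(h \right)} = -1 + 10 = 9$)
$n{\left(Q{\left(o{\left(5,0 \right)} \right)} \right)} 20 = 9 \cdot 20 = 180$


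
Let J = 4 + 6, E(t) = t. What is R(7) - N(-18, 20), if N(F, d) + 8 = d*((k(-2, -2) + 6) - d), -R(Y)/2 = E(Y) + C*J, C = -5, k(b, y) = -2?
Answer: 414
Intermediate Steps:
J = 10
R(Y) = 100 - 2*Y (R(Y) = -2*(Y - 5*10) = -2*(Y - 50) = -2*(-50 + Y) = 100 - 2*Y)
N(F, d) = -8 + d*(4 - d) (N(F, d) = -8 + d*((-2 + 6) - d) = -8 + d*(4 - d))
R(7) - N(-18, 20) = (100 - 2*7) - (-8 - 1*20**2 + 4*20) = (100 - 14) - (-8 - 1*400 + 80) = 86 - (-8 - 400 + 80) = 86 - 1*(-328) = 86 + 328 = 414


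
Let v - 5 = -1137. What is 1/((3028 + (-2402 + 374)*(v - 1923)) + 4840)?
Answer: 1/6203408 ≈ 1.6120e-7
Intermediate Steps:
v = -1132 (v = 5 - 1137 = -1132)
1/((3028 + (-2402 + 374)*(v - 1923)) + 4840) = 1/((3028 + (-2402 + 374)*(-1132 - 1923)) + 4840) = 1/((3028 - 2028*(-3055)) + 4840) = 1/((3028 + 6195540) + 4840) = 1/(6198568 + 4840) = 1/6203408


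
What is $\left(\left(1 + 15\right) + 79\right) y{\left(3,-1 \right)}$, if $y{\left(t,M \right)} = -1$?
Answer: $-95$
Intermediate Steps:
$\left(\left(1 + 15\right) + 79\right) y{\left(3,-1 \right)} = \left(\left(1 + 15\right) + 79\right) \left(-1\right) = \left(16 + 79\right) \left(-1\right) = 95 \left(-1\right) = -95$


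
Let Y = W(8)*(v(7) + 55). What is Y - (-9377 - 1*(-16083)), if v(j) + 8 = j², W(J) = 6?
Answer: -6130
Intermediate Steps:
v(j) = -8 + j²
Y = 576 (Y = 6*((-8 + 7²) + 55) = 6*((-8 + 49) + 55) = 6*(41 + 55) = 6*96 = 576)
Y - (-9377 - 1*(-16083)) = 576 - (-9377 - 1*(-16083)) = 576 - (-9377 + 16083) = 576 - 1*6706 = 576 - 6706 = -6130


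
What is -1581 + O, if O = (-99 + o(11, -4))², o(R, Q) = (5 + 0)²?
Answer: 3895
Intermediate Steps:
o(R, Q) = 25 (o(R, Q) = 5² = 25)
O = 5476 (O = (-99 + 25)² = (-74)² = 5476)
-1581 + O = -1581 + 5476 = 3895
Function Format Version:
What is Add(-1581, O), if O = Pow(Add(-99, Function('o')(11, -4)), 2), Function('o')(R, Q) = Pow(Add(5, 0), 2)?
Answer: 3895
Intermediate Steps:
Function('o')(R, Q) = 25 (Function('o')(R, Q) = Pow(5, 2) = 25)
O = 5476 (O = Pow(Add(-99, 25), 2) = Pow(-74, 2) = 5476)
Add(-1581, O) = Add(-1581, 5476) = 3895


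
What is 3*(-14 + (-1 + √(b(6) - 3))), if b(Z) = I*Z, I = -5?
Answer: -45 + 3*I*√33 ≈ -45.0 + 17.234*I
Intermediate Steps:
b(Z) = -5*Z
3*(-14 + (-1 + √(b(6) - 3))) = 3*(-14 + (-1 + √(-5*6 - 3))) = 3*(-14 + (-1 + √(-30 - 3))) = 3*(-14 + (-1 + √(-33))) = 3*(-14 + (-1 + I*√33)) = 3*(-15 + I*√33) = -45 + 3*I*√33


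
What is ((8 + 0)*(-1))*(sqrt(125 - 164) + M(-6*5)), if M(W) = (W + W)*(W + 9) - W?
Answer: -10320 - 8*I*sqrt(39) ≈ -10320.0 - 49.96*I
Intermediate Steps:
M(W) = -W + 2*W*(9 + W) (M(W) = (2*W)*(9 + W) - W = 2*W*(9 + W) - W = -W + 2*W*(9 + W))
((8 + 0)*(-1))*(sqrt(125 - 164) + M(-6*5)) = ((8 + 0)*(-1))*(sqrt(125 - 164) + (-6*5)*(17 + 2*(-6*5))) = (8*(-1))*(sqrt(-39) - 30*(17 + 2*(-30))) = -8*(I*sqrt(39) - 30*(17 - 60)) = -8*(I*sqrt(39) - 30*(-43)) = -8*(I*sqrt(39) + 1290) = -8*(1290 + I*sqrt(39)) = -10320 - 8*I*sqrt(39)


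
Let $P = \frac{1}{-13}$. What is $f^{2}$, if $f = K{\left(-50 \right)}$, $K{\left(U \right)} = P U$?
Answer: $\frac{2500}{169} \approx 14.793$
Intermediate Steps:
$P = - \frac{1}{13} \approx -0.076923$
$K{\left(U \right)} = - \frac{U}{13}$
$f = \frac{50}{13}$ ($f = \left(- \frac{1}{13}\right) \left(-50\right) = \frac{50}{13} \approx 3.8462$)
$f^{2} = \left(\frac{50}{13}\right)^{2} = \frac{2500}{169}$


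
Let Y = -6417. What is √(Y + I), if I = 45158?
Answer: √38741 ≈ 196.83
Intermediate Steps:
√(Y + I) = √(-6417 + 45158) = √38741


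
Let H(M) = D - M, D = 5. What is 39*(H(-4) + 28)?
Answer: 1443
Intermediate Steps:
H(M) = 5 - M
39*(H(-4) + 28) = 39*((5 - 1*(-4)) + 28) = 39*((5 + 4) + 28) = 39*(9 + 28) = 39*37 = 1443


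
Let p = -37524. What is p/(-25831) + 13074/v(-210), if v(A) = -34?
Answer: -168219339/439127 ≈ -383.08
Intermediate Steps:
p/(-25831) + 13074/v(-210) = -37524/(-25831) + 13074/(-34) = -37524*(-1/25831) + 13074*(-1/34) = 37524/25831 - 6537/17 = -168219339/439127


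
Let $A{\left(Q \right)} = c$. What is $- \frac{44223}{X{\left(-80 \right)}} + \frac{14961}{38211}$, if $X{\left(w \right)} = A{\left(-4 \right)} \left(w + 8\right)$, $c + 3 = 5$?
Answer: $\frac{187995493}{611376} \approx 307.5$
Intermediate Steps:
$c = 2$ ($c = -3 + 5 = 2$)
$A{\left(Q \right)} = 2$
$X{\left(w \right)} = 16 + 2 w$ ($X{\left(w \right)} = 2 \left(w + 8\right) = 2 \left(8 + w\right) = 16 + 2 w$)
$- \frac{44223}{X{\left(-80 \right)}} + \frac{14961}{38211} = - \frac{44223}{16 + 2 \left(-80\right)} + \frac{14961}{38211} = - \frac{44223}{16 - 160} + 14961 \cdot \frac{1}{38211} = - \frac{44223}{-144} + \frac{4987}{12737} = \left(-44223\right) \left(- \frac{1}{144}\right) + \frac{4987}{12737} = \frac{14741}{48} + \frac{4987}{12737} = \frac{187995493}{611376}$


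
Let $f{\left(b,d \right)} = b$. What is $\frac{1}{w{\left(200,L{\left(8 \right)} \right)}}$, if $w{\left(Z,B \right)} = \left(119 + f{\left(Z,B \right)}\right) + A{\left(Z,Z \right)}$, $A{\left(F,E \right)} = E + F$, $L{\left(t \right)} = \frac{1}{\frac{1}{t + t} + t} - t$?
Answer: $\frac{1}{719} \approx 0.0013908$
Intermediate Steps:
$L{\left(t \right)} = \frac{1}{t + \frac{1}{2 t}} - t$ ($L{\left(t \right)} = \frac{1}{\frac{1}{2 t} + t} - t = \frac{1}{t + \frac{1}{2 t}} - t$)
$w{\left(Z,B \right)} = 119 + 3 Z$ ($w{\left(Z,B \right)} = \left(119 + Z\right) + \left(Z + Z\right) = \left(119 + Z\right) + 2 Z = 119 + 3 Z$)
$\frac{1}{w{\left(200,L{\left(8 \right)} \right)}} = \frac{1}{119 + 3 \cdot 200} = \frac{1}{119 + 600} = \frac{1}{719}$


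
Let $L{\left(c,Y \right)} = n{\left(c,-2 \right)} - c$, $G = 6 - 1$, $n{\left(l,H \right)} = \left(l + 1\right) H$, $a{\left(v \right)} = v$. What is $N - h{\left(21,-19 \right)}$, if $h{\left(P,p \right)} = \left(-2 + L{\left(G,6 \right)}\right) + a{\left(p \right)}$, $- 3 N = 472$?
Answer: $- \frac{358}{3} \approx -119.33$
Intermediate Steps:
$n{\left(l,H \right)} = H \left(1 + l\right)$ ($n{\left(l,H \right)} = \left(1 + l\right) H = H \left(1 + l\right)$)
$G = 5$ ($G = 6 - 1 = 5$)
$N = - \frac{472}{3}$ ($N = \left(- \frac{1}{3}\right) 472 = - \frac{472}{3} \approx -157.33$)
$L{\left(c,Y \right)} = -2 - 3 c$ ($L{\left(c,Y \right)} = - 2 \left(1 + c\right) - c = \left(-2 - 2 c\right) - c = -2 - 3 c$)
$h{\left(P,p \right)} = -19 + p$ ($h{\left(P,p \right)} = \left(-2 - 17\right) + p = -19 + p$)
$N - h{\left(21,-19 \right)} = - \frac{472}{3} - \left(-19 - 19\right) = - \frac{472}{3} - -38 = - \frac{472}{3} + 38 = - \frac{358}{3}$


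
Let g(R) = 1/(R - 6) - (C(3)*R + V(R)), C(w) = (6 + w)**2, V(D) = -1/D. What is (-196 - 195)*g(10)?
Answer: 6331463/20 ≈ 3.1657e+5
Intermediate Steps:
g(R) = 1/R + 1/(-6 + R) - 81*R (g(R) = 1/(R - 6) - ((6 + 3)**2*R - 1/R) = 1/(-6 + R) - (9**2*R - 1/R) = 1/(-6 + R) - (81*R - 1/R) = 1/(-6 + R) - (-1/R + 81*R) = 1/(-6 + R) + (1/R - 81*R) = 1/R + 1/(-6 + R) - 81*R)
(-196 - 195)*g(10) = (-196 - 195)*((-6 + 10*(2 - 81*10**2 + 486*10))/(10*(-6 + 10))) = -391*(-6 + 10*(2 - 81*100 + 4860))/(10*4) = -391*(-6 + 10*(2 - 8100 + 4860))/(10*4) = -391*(-6 + 10*(-3238))/(10*4) = -391*(-6 - 32380)/(10*4) = -391*(-32386)/(10*4) = -391*(-16193/20) = 6331463/20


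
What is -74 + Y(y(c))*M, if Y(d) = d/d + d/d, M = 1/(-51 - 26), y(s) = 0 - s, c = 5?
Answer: -5700/77 ≈ -74.026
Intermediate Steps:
y(s) = -s
M = -1/77 (M = 1/(-77) = -1/77 ≈ -0.012987)
Y(d) = 2 (Y(d) = 1 + 1 = 2)
-74 + Y(y(c))*M = -74 + 2*(-1/77) = -74 - 2/77 = -5700/77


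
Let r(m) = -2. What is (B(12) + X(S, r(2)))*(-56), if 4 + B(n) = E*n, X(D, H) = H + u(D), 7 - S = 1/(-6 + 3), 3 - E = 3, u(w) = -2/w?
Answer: 3864/11 ≈ 351.27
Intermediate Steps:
E = 0 (E = 3 - 1*3 = 3 - 3 = 0)
S = 22/3 (S = 7 - 1/(-6 + 3) = 7 - 1/(-3) = 7 - 1*(-⅓) = 7 + ⅓ = 22/3 ≈ 7.3333)
X(D, H) = H - 2/D
B(n) = -4 (B(n) = -4 + 0*n = -4 + 0 = -4)
(B(12) + X(S, r(2)))*(-56) = (-4 + (-2 - 2/22/3))*(-56) = (-4 + (-2 - 2*3/22))*(-56) = (-4 + (-2 - 3/11))*(-56) = (-4 - 25/11)*(-56) = -69/11*(-56) = 3864/11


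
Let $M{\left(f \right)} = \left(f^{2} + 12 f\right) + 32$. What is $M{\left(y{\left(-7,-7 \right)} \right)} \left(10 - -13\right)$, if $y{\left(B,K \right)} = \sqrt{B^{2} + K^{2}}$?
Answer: $2990 + 1932 \sqrt{2} \approx 5722.3$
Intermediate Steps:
$M{\left(f \right)} = 32 + f^{2} + 12 f$
$M{\left(y{\left(-7,-7 \right)} \right)} \left(10 - -13\right) = \left(32 + \left(\sqrt{\left(-7\right)^{2} + \left(-7\right)^{2}}\right)^{2} + 12 \sqrt{\left(-7\right)^{2} + \left(-7\right)^{2}}\right) \left(10 - -13\right) = \left(32 + \left(\sqrt{49 + 49}\right)^{2} + 12 \sqrt{49 + 49}\right) \left(10 + 13\right) = \left(32 + \left(\sqrt{98}\right)^{2} + 12 \sqrt{98}\right) 23 = \left(32 + \left(7 \sqrt{2}\right)^{2} + 12 \cdot 7 \sqrt{2}\right) 23 = \left(32 + 98 + 84 \sqrt{2}\right) 23 = \left(130 + 84 \sqrt{2}\right) 23 = 2990 + 1932 \sqrt{2}$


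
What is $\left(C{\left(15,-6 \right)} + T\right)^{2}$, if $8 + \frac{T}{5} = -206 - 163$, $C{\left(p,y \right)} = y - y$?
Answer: $3553225$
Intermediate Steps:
$C{\left(p,y \right)} = 0$
$T = -1885$ ($T = -40 + 5 \left(-206 - 163\right) = -40 + 5 \left(-369\right) = -40 - 1845 = -1885$)
$\left(C{\left(15,-6 \right)} + T\right)^{2} = \left(0 - 1885\right)^{2} = \left(-1885\right)^{2} = 3553225$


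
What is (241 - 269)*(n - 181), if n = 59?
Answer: 3416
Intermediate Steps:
(241 - 269)*(n - 181) = (241 - 269)*(59 - 181) = -28*(-122) = 3416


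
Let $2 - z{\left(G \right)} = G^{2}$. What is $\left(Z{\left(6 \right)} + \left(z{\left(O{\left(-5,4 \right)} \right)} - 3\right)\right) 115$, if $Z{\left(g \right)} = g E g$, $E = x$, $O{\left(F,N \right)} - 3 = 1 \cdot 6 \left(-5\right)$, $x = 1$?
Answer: $-79810$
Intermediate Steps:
$O{\left(F,N \right)} = -27$ ($O{\left(F,N \right)} = 3 + 1 \cdot 6 \left(-5\right) = 3 + 6 \left(-5\right) = 3 - 30 = -27$)
$E = 1$
$z{\left(G \right)} = 2 - G^{2}$
$Z{\left(g \right)} = g^{2}$ ($Z{\left(g \right)} = g 1 g = g g = g^{2}$)
$\left(Z{\left(6 \right)} + \left(z{\left(O{\left(-5,4 \right)} \right)} - 3\right)\right) 115 = \left(6^{2} + \left(\left(2 - \left(-27\right)^{2}\right) - 3\right)\right) 115 = \left(36 + \left(\left(2 - 729\right) - 3\right)\right) 115 = \left(36 - 730\right) 115 = \left(-694\right) 115 = -79810$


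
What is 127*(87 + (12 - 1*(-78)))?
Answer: 22479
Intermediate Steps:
127*(87 + (12 - 1*(-78))) = 127*(87 + (12 + 78)) = 127*(87 + 90) = 127*177 = 22479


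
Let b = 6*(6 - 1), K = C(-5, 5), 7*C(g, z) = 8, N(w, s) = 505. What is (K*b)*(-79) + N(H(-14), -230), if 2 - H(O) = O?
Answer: -15425/7 ≈ -2203.6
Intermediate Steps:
H(O) = 2 - O
C(g, z) = 8/7 (C(g, z) = (1/7)*8 = 8/7)
K = 8/7 ≈ 1.1429
b = 30 (b = 6*5 = 30)
(K*b)*(-79) + N(H(-14), -230) = ((8/7)*30)*(-79) + 505 = (240/7)*(-79) + 505 = -18960/7 + 505 = -15425/7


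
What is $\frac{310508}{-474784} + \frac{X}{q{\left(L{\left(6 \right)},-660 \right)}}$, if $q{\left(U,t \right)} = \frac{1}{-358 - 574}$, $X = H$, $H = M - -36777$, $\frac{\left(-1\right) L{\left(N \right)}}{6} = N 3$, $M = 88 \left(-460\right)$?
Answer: $\frac{409643082789}{118696} \approx 3.4512 \cdot 10^{6}$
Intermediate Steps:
$M = -40480$
$L{\left(N \right)} = - 18 N$ ($L{\left(N \right)} = - 6 N 3 = - 6 \cdot 3 N = - 18 N$)
$H = -3703$ ($H = -40480 - -36777 = -40480 + 36777 = -3703$)
$X = -3703$
$q{\left(U,t \right)} = - \frac{1}{932}$ ($q{\left(U,t \right)} = \frac{1}{-932} = - \frac{1}{932}$)
$\frac{310508}{-474784} + \frac{X}{q{\left(L{\left(6 \right)},-660 \right)}} = \frac{310508}{-474784} - \frac{3703}{- \frac{1}{932}} = 310508 \left(- \frac{1}{474784}\right) - -3451196 = - \frac{77627}{118696} + 3451196 = \frac{409643082789}{118696}$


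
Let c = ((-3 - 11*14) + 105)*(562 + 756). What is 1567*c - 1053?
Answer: -107396965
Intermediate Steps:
c = -68536 (c = ((-3 - 154) + 105)*1318 = (-157 + 105)*1318 = -52*1318 = -68536)
1567*c - 1053 = 1567*(-68536) - 1053 = -107395912 - 1053 = -107396965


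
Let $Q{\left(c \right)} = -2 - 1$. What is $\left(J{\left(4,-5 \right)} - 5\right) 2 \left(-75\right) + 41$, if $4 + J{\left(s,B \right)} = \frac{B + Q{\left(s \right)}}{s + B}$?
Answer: $191$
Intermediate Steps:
$Q{\left(c \right)} = -3$
$J{\left(s,B \right)} = -4 + \frac{-3 + B}{B + s}$ ($J{\left(s,B \right)} = -4 + \frac{B - 3}{s + B} = -4 + \frac{-3 + B}{B + s}$)
$\left(J{\left(4,-5 \right)} - 5\right) 2 \left(-75\right) + 41 = \left(\frac{-3 - 16 - -15}{-5 + 4} - 5\right) 2 \left(-75\right) + 41 = \left(\frac{-3 - 16 + 15}{-1} - 5\right) 2 \left(-75\right) + 41 = \left(\left(-1\right) \left(-4\right) - 5\right) 2 \left(-75\right) + 41 = \left(4 - 5\right) 2 \left(-75\right) + 41 = \left(-1\right) 2 \left(-75\right) + 41 = \left(-2\right) \left(-75\right) + 41 = 150 + 41 = 191$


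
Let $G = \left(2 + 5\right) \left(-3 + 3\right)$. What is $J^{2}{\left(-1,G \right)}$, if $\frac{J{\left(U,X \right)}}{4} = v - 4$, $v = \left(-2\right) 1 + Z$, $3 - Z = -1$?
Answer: $64$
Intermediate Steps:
$Z = 4$ ($Z = 3 - -1 = 3 + 1 = 4$)
$v = 2$ ($v = \left(-2\right) 1 + 4 = -2 + 4 = 2$)
$G = 0$ ($G = 7 \cdot 0 = 0$)
$J{\left(U,X \right)} = -8$ ($J{\left(U,X \right)} = 4 \left(2 - 4\right) = 4 \left(-2\right) = -8$)
$J^{2}{\left(-1,G \right)} = \left(-8\right)^{2} = 64$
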